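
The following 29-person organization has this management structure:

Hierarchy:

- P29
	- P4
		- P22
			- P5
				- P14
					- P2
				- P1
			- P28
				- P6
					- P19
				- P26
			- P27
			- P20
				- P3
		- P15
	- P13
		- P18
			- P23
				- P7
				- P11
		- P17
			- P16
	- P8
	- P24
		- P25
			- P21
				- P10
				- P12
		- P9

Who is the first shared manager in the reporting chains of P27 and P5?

P22

P27's chain of managers is P22, P4, P29. P5's chain of managers is P22, P4, P29. The first manager that appears in both chains is P22.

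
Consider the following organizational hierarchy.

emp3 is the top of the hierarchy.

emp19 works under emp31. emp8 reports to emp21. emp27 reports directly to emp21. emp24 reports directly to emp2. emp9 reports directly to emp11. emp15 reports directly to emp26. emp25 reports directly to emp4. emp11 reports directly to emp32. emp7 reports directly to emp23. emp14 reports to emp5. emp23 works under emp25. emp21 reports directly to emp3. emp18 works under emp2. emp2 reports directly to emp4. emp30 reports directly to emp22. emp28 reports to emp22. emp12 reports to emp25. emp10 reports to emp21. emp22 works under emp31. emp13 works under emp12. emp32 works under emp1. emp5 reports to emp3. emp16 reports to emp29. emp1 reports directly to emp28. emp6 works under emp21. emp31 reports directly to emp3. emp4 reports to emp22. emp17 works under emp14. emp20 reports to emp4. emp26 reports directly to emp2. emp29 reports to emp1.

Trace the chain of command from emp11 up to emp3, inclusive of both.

emp11 reports to emp32. emp32 reports to emp1. emp1 reports to emp28. emp28 reports to emp22. emp22 reports to emp31. emp31 reports to emp3. emp3 is at the top.

emp11 -> emp32 -> emp1 -> emp28 -> emp22 -> emp31 -> emp3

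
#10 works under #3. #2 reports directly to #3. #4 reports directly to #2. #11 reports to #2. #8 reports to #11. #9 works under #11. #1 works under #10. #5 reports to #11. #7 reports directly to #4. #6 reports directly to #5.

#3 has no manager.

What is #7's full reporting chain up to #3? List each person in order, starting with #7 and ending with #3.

#7 reports to #4. #4 reports to #2. #2 reports to #3. #3 is at the top.

#7 -> #4 -> #2 -> #3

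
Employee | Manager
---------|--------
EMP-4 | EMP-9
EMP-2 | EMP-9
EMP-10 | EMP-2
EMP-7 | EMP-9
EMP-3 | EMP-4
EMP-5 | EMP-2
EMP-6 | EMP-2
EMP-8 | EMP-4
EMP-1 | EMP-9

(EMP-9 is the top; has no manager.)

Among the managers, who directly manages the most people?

EMP-9

Direct-report counts: EMP-9 has 4; EMP-2 has 3; EMP-4 has 2. The largest is 4, held by EMP-9.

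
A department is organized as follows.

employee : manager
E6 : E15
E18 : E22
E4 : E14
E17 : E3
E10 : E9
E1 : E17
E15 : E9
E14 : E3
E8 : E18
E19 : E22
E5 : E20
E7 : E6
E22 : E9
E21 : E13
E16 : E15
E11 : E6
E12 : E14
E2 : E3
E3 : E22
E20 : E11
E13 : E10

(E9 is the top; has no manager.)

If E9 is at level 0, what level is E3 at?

2

Chain from E3 up to E9: E3 → E22 → E9. That is 2 steps up, so E3 is 2 levels below E9.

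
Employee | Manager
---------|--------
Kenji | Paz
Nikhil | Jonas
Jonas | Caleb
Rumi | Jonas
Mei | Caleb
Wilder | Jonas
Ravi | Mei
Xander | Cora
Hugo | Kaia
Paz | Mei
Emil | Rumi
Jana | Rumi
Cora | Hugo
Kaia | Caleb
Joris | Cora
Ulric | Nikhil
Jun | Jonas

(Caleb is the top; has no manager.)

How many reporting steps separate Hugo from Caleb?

Chain from Hugo up to Caleb: Hugo → Kaia → Caleb. That is 2 steps up, so Hugo is 2 levels below Caleb.

2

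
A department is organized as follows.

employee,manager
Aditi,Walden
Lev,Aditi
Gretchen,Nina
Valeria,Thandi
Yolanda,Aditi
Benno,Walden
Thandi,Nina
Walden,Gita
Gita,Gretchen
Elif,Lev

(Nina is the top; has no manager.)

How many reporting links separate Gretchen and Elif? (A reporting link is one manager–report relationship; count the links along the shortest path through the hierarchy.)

5

Elif is in Gretchen's organization: the chain from Elif up to Gretchen is Elif → Lev → Aditi → Walden → Gita → Gretchen, which is 5 links.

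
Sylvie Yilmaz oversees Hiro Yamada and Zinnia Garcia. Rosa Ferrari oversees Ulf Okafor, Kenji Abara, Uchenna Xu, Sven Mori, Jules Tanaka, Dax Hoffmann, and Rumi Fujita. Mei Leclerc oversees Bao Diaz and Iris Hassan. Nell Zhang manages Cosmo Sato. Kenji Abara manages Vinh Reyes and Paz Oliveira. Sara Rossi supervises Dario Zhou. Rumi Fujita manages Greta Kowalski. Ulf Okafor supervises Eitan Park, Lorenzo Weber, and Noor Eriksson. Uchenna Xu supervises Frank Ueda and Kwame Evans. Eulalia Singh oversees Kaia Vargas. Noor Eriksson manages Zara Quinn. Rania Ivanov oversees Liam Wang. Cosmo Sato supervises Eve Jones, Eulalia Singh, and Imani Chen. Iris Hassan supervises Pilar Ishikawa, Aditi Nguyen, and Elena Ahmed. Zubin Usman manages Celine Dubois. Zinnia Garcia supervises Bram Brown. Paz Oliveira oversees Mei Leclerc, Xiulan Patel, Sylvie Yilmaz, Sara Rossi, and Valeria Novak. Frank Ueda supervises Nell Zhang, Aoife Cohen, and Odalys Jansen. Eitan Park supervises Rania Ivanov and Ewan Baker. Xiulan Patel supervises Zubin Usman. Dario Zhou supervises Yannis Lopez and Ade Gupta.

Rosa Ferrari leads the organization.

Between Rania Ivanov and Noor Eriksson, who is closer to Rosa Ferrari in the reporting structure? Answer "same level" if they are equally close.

Rania Ivanov is 3 levels below Rosa Ferrari; Noor Eriksson is 2. Noor Eriksson is higher.

Noor Eriksson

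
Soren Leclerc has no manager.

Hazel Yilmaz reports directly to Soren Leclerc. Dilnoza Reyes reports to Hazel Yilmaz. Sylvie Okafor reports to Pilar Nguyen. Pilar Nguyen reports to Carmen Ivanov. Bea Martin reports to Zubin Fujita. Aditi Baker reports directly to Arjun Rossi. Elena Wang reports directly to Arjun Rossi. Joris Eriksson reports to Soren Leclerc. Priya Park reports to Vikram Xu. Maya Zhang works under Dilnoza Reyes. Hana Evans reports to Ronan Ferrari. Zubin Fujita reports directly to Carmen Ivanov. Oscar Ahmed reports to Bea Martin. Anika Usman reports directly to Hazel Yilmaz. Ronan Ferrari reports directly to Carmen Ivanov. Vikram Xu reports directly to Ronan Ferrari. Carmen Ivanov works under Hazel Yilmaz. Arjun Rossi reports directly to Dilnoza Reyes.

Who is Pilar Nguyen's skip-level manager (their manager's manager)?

Hazel Yilmaz

Pilar Nguyen reports to Carmen Ivanov, and Carmen Ivanov reports to Hazel Yilmaz. So Pilar Nguyen's skip-level manager is Hazel Yilmaz.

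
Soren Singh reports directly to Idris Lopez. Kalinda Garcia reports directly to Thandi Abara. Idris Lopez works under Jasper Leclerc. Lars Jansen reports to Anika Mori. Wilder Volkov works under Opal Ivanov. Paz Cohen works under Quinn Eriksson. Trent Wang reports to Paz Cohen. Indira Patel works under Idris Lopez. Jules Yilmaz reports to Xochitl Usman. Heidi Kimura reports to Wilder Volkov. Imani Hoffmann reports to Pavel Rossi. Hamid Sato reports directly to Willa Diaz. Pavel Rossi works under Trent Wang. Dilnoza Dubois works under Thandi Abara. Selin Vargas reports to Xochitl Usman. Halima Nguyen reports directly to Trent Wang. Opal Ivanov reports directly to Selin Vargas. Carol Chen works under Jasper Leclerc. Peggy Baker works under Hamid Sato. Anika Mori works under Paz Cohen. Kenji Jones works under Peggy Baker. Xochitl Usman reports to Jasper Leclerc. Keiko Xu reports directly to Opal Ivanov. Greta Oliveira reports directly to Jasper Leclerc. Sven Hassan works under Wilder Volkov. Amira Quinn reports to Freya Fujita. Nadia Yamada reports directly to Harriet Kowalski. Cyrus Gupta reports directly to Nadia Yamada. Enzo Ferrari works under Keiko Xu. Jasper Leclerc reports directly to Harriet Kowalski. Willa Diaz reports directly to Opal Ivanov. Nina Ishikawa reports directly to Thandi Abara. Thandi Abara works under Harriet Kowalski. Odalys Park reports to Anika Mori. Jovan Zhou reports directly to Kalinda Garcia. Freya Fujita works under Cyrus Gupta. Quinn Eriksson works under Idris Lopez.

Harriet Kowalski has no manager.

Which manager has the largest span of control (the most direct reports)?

Jasper Leclerc

Direct-report counts: Harriet Kowalski has 3; Thandi Abara has 3; Kalinda Garcia has 1; Nadia Yamada has 1; Cyrus Gupta has 1; Freya Fujita has 1; Jasper Leclerc has 4; Xochitl Usman has 2; Selin Vargas has 1; Opal Ivanov has 3; Wilder Volkov has 2; Keiko Xu has 1; Willa Diaz has 1; Hamid Sato has 1; Peggy Baker has 1; Idris Lopez has 3; Quinn Eriksson has 1; Paz Cohen has 2; Trent Wang has 2; Pavel Rossi has 1; Anika Mori has 2. The largest is 4, held by Jasper Leclerc.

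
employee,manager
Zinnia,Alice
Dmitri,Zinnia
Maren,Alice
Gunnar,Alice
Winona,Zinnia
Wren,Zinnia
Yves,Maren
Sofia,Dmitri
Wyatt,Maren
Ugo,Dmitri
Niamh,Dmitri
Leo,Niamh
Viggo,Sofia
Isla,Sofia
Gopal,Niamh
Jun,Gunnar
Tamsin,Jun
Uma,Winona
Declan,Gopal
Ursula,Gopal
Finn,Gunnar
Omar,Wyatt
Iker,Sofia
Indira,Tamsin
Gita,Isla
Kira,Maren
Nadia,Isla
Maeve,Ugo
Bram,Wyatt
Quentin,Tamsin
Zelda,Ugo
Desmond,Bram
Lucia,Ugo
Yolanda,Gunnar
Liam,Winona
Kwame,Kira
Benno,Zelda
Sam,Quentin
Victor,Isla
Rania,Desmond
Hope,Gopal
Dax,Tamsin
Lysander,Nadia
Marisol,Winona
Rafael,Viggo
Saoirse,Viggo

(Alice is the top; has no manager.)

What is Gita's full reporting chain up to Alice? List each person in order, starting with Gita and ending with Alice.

Gita reports to Isla. Isla reports to Sofia. Sofia reports to Dmitri. Dmitri reports to Zinnia. Zinnia reports to Alice. Alice is at the top.

Gita -> Isla -> Sofia -> Dmitri -> Zinnia -> Alice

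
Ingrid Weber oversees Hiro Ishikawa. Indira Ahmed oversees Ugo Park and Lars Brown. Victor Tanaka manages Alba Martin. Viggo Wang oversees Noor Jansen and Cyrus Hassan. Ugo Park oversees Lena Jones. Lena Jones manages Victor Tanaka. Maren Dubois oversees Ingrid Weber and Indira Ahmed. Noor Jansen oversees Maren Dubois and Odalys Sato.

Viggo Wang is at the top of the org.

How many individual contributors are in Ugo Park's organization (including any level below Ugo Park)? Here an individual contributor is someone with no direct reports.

1

The only person in Ugo Park's organization with no one reporting to them is Alba Martin. That is 1.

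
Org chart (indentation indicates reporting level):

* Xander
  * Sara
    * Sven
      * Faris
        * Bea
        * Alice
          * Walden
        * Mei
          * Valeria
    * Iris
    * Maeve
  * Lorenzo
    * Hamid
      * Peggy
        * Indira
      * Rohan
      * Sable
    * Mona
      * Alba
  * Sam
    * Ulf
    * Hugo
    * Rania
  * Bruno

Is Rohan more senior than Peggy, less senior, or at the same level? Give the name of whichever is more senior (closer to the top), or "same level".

Both Rohan and Peggy are 3 levels below Xander.

same level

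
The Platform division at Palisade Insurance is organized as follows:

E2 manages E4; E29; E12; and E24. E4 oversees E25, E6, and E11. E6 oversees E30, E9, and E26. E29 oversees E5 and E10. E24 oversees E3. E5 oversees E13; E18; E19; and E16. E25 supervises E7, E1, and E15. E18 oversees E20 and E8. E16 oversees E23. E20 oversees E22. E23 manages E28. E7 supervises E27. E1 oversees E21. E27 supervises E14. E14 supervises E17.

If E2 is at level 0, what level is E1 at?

3

Chain from E1 up to E2: E1 → E25 → E4 → E2. That is 3 steps up, so E1 is 3 levels below E2.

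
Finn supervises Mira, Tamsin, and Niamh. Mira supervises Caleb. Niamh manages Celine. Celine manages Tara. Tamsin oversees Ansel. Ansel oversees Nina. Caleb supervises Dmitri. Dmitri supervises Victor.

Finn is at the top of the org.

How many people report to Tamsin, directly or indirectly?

Tamsin directly manages Ansel. Under Ansel: Nina (1). That's 2 in total.

2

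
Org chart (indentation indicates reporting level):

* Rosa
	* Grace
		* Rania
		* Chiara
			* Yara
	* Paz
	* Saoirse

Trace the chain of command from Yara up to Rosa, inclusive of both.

Yara reports to Chiara. Chiara reports to Grace. Grace reports to Rosa. Rosa is at the top.

Yara -> Chiara -> Grace -> Rosa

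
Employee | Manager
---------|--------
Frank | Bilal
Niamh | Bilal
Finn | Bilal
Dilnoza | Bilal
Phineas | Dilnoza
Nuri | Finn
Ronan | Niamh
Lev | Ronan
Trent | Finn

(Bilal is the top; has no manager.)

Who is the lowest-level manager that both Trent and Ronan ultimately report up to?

Trent's chain of managers is Finn, Bilal. Ronan's chain of managers is Niamh, Bilal. The first manager that appears in both chains is Bilal.

Bilal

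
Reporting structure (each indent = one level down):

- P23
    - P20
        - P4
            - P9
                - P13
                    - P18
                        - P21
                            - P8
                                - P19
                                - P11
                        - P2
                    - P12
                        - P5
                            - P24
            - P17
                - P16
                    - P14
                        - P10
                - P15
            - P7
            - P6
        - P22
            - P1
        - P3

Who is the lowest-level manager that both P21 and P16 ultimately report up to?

P4

P21's chain of managers is P18, P13, P9, P4, P20, P23. P16's chain of managers is P17, P4, P20, P23. The first manager that appears in both chains is P4.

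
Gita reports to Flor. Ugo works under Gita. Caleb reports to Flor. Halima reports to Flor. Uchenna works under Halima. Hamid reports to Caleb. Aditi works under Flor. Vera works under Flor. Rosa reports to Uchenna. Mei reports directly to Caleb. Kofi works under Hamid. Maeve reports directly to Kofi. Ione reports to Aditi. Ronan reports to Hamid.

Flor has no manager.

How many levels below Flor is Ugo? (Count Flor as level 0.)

Chain from Ugo up to Flor: Ugo → Gita → Flor. That is 2 steps up, so Ugo is 2 levels below Flor.

2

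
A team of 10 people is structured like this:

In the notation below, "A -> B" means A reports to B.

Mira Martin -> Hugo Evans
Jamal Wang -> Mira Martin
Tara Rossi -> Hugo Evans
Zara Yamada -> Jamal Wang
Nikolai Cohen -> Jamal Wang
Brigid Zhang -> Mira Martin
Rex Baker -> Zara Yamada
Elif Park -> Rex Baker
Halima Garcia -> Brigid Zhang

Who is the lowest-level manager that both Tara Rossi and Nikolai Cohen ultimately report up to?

Hugo Evans

Tara Rossi's chain of managers is Hugo Evans. Nikolai Cohen's chain of managers is Jamal Wang, Mira Martin, Hugo Evans. The first manager that appears in both chains is Hugo Evans.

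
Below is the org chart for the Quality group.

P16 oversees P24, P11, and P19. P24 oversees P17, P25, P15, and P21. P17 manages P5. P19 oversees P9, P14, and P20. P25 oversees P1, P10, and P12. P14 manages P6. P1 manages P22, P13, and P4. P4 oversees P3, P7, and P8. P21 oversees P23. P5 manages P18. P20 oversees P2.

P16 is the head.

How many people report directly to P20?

P20 directly manages P2. That is 1 direct report.

1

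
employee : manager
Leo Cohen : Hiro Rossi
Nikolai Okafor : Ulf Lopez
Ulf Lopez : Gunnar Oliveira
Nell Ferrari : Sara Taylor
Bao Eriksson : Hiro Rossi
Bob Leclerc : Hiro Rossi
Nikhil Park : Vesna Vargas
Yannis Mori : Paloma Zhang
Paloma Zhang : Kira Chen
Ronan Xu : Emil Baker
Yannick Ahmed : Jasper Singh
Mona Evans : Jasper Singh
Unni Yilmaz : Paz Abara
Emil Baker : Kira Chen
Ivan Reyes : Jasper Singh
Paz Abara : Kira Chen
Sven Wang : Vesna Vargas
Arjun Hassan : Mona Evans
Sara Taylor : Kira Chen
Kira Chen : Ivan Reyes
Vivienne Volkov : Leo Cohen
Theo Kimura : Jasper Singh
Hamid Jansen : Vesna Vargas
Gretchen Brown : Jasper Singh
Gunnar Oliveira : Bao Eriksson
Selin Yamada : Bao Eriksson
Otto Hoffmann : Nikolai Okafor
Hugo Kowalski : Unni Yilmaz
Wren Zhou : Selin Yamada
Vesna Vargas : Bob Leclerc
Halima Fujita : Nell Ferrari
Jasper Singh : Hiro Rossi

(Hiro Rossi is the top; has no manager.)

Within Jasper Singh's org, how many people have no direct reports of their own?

8

The people in Jasper Singh's organization with no one reporting to them are Gretchen Brown, Arjun Hassan, Yannick Ahmed, Theo Kimura, Yannis Mori, Halima Fujita, Ronan Xu, Hugo Kowalski. That is 8.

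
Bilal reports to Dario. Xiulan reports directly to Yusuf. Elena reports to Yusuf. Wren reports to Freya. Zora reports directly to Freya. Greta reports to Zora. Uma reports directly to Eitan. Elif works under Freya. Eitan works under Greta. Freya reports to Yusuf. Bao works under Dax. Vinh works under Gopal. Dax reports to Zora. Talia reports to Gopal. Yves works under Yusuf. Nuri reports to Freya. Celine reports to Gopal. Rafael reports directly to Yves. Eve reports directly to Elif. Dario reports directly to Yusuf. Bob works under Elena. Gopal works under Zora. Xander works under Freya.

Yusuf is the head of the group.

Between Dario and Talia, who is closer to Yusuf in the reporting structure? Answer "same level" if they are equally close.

Dario

Dario is 1 level below Yusuf; Talia is 4. Dario is higher.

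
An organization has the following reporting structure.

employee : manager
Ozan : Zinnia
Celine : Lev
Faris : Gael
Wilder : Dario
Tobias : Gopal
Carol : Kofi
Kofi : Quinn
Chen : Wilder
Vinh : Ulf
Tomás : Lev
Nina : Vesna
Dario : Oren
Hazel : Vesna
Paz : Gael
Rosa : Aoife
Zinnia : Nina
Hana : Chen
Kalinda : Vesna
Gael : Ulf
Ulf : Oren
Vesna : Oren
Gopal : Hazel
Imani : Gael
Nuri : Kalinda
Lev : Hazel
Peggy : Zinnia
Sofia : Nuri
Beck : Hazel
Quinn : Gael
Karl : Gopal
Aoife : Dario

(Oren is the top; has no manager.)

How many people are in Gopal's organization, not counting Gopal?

Gopal directly manages Karl, Tobias. Karl has no reports. Tobias has no reports. So Gopal's organization is 2 direct reports plus everyone under them: 1 + 1 = 2.

2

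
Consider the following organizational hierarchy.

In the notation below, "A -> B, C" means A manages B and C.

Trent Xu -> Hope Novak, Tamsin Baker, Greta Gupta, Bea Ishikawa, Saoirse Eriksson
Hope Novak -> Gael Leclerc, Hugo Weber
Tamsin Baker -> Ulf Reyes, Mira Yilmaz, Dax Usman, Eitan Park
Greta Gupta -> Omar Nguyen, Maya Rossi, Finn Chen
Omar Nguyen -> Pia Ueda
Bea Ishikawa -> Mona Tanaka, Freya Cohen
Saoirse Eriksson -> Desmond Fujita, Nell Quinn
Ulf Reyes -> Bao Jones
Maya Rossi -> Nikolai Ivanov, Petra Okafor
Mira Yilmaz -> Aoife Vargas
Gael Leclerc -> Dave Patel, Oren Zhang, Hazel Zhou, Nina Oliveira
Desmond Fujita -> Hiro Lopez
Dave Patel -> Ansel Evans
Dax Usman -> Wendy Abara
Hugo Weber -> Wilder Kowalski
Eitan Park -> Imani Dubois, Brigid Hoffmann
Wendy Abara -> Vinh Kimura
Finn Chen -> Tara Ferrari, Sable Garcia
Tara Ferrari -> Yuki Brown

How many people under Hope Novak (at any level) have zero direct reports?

The people in Hope Novak's organization with no one reporting to them are Wilder Kowalski, Nina Oliveira, Hazel Zhou, Oren Zhang, Ansel Evans. That is 5.

5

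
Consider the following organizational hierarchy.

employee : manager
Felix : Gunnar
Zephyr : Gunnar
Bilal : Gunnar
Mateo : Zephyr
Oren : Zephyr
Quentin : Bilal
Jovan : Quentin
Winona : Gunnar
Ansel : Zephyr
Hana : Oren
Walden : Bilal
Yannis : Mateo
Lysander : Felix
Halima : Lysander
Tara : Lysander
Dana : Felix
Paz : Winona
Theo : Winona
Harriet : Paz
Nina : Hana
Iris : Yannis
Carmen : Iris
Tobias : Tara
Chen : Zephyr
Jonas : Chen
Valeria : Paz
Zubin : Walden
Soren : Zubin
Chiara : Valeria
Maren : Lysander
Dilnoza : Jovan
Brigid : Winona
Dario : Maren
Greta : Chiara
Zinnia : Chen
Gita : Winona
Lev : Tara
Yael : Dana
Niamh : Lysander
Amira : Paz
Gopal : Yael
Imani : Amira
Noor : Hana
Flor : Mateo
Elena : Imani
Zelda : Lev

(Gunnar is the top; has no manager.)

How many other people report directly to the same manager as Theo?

Theo reports to Winona. Winona's other direct reports are Paz, Brigid, Gita — 3 peers.

3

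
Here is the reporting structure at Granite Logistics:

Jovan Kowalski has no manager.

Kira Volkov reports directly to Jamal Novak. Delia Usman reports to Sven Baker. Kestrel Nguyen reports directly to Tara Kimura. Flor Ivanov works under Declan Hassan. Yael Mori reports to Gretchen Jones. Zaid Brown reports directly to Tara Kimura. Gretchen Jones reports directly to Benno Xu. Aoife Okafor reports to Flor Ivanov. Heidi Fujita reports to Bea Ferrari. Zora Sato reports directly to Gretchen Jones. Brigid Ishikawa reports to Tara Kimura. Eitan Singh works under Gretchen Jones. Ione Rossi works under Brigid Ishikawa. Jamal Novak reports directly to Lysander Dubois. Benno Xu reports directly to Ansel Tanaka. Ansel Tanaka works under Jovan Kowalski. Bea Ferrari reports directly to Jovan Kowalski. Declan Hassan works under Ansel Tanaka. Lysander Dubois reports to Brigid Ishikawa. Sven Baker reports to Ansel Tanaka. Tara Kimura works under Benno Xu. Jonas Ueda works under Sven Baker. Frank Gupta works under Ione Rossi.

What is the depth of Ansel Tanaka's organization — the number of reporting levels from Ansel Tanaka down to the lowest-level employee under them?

6

The longest chain under Ansel Tanaka runs Ansel Tanaka → Benno Xu → Tara Kimura → Brigid Ishikawa → Lysander Dubois → Jamal Novak → Kira Volkov, which is 6 levels below Ansel Tanaka.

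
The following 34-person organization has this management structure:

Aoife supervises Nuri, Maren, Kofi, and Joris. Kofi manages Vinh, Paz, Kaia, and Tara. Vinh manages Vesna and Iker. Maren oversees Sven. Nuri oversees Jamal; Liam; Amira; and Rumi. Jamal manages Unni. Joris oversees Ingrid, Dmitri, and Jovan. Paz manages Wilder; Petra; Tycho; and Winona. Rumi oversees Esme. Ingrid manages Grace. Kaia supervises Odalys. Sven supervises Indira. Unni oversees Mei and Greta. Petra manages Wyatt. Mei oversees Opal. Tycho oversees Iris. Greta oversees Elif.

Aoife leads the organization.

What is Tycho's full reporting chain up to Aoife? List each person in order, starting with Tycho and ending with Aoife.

Tycho -> Paz -> Kofi -> Aoife

Tycho reports to Paz. Paz reports to Kofi. Kofi reports to Aoife. Aoife is at the top.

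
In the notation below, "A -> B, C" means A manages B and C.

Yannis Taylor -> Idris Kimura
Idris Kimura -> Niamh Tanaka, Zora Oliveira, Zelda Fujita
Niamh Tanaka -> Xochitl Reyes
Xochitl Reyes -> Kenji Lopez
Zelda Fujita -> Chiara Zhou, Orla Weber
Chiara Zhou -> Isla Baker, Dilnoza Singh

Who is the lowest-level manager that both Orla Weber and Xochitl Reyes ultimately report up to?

Idris Kimura

Orla Weber's chain of managers is Zelda Fujita, Idris Kimura, Yannis Taylor. Xochitl Reyes's chain of managers is Niamh Tanaka, Idris Kimura, Yannis Taylor. The first manager that appears in both chains is Idris Kimura.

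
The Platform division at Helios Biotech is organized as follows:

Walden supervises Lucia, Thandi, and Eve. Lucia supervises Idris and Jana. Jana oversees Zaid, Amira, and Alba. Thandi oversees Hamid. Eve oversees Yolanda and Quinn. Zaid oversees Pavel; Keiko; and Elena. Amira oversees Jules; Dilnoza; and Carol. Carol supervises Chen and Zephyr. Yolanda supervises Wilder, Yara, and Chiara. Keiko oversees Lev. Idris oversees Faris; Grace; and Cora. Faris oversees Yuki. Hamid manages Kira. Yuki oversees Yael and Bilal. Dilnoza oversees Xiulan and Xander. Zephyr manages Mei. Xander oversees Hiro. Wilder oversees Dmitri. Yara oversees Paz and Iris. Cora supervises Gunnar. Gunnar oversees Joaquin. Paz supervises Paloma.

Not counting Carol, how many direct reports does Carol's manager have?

2

Carol reports to Amira. Amira's other direct reports are Dilnoza, Jules — 2 peers.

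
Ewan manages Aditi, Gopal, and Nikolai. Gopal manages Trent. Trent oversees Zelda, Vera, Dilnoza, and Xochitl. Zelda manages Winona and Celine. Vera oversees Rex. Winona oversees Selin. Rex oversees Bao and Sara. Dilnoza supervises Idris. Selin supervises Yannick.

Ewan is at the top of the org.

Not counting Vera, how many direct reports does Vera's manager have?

3

Vera reports to Trent. Trent's other direct reports are Zelda, Dilnoza, Xochitl — 3 peers.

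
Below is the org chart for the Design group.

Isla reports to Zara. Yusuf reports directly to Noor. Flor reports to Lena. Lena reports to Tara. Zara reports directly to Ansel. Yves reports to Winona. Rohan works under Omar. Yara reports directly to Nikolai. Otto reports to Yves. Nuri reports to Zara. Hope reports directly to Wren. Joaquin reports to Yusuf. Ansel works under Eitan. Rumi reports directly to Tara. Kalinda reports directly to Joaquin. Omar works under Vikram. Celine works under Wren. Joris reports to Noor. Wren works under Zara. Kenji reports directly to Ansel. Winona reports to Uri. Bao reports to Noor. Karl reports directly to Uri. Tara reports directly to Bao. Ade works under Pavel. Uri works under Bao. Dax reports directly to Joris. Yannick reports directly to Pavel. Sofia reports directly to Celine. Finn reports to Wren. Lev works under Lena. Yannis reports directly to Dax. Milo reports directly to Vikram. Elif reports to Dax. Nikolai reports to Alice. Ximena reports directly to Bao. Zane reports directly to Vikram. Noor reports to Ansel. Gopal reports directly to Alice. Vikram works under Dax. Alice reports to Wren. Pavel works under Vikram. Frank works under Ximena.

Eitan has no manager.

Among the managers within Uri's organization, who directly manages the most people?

Direct-report counts within Uri's organization: Uri has 2; Winona has 1; Yves has 1. The largest is 2, held by Uri.

Uri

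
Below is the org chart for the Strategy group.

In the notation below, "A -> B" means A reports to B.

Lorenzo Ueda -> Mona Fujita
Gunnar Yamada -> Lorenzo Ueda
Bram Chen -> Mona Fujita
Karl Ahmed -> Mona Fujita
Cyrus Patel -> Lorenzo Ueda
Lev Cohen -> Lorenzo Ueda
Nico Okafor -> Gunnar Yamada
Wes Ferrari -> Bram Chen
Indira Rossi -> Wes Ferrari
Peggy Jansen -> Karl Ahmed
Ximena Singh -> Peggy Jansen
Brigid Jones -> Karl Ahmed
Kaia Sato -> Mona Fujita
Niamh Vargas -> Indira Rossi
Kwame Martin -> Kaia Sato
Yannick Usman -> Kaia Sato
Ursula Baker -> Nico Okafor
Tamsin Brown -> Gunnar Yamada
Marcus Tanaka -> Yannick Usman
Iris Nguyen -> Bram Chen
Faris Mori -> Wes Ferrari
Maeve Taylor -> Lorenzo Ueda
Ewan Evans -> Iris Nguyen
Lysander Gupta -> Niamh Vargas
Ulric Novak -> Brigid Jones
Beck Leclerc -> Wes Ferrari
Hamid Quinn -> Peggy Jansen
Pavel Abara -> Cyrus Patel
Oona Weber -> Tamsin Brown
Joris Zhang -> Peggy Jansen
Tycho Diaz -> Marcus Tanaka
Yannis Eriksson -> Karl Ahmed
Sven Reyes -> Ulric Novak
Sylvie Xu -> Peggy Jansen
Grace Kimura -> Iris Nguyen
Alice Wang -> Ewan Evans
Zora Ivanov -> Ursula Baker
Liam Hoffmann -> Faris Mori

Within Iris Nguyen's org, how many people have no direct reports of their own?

2

The people in Iris Nguyen's organization with no one reporting to them are Grace Kimura, Alice Wang. That is 2.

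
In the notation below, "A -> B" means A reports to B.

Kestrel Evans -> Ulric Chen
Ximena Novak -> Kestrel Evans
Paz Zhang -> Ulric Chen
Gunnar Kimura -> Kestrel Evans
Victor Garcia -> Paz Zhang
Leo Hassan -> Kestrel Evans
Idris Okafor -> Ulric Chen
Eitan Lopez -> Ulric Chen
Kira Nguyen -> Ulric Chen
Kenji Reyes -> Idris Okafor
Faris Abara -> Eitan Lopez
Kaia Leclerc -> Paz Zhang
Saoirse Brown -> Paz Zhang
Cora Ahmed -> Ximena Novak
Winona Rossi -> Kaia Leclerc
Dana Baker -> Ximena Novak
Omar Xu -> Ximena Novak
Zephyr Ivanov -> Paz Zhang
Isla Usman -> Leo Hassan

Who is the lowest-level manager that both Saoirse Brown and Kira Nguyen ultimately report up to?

Saoirse Brown's chain of managers is Paz Zhang, Ulric Chen. Kira Nguyen's chain of managers is Ulric Chen. The first manager that appears in both chains is Ulric Chen.

Ulric Chen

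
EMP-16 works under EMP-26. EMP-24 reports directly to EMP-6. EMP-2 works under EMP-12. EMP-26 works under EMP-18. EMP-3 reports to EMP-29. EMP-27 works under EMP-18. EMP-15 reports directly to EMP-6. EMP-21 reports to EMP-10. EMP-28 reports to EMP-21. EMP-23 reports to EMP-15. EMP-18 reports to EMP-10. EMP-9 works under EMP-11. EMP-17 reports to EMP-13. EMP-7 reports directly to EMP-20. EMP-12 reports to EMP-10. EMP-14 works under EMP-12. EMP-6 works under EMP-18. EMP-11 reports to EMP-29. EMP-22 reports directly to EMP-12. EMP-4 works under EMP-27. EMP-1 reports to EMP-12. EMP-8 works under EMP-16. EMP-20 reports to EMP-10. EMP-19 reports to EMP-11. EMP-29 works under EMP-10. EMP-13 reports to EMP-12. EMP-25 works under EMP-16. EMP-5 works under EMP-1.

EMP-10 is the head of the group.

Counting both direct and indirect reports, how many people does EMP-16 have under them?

2

EMP-16 directly manages EMP-25, EMP-8. EMP-25 has no reports. EMP-8 has no reports. So EMP-16's organization is 2 direct reports plus everyone under them: 1 + 1 = 2.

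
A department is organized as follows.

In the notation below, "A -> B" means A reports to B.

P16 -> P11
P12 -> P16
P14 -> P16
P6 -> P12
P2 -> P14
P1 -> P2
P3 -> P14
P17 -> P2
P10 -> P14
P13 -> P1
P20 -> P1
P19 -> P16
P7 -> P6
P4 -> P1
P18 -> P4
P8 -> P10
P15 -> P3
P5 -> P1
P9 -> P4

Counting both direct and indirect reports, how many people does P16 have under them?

18

P16 directly manages P12, P14, P19. Under P12: P6, P7 (2). Under P14: P10, P8, P3, P15, P2, P17, P1, P5, P4, P9, P18, P20, P13 (13). P19 has no reports. So P16's organization is 3 direct reports plus everyone under them: 3 + 14 + 1 = 18.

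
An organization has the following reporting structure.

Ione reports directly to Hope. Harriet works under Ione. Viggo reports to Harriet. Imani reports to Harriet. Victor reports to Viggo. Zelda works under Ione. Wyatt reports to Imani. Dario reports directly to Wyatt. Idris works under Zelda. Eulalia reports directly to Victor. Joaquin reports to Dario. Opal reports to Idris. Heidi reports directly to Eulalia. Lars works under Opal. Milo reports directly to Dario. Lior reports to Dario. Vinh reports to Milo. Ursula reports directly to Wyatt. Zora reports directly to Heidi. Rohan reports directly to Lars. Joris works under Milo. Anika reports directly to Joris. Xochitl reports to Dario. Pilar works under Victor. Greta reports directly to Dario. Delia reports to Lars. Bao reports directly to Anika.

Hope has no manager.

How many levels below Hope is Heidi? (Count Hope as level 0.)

Chain from Heidi up to Hope: Heidi → Eulalia → Victor → Viggo → Harriet → Ione → Hope. That is 6 steps up, so Heidi is 6 levels below Hope.

6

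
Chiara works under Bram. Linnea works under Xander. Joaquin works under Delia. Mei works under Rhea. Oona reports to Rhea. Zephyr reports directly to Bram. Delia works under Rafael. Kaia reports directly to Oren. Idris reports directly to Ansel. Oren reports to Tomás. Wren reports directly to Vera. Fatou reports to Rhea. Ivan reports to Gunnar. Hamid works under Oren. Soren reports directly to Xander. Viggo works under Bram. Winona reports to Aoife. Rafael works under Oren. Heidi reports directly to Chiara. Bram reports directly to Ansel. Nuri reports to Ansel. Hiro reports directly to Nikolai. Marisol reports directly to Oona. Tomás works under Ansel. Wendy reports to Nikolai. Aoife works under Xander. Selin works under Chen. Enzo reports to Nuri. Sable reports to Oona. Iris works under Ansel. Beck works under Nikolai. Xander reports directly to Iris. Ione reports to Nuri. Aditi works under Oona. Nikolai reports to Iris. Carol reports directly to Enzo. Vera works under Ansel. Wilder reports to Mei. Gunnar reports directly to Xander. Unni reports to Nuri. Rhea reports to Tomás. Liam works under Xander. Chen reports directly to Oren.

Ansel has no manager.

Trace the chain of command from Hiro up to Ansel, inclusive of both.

Hiro -> Nikolai -> Iris -> Ansel

Hiro reports to Nikolai. Nikolai reports to Iris. Iris reports to Ansel. Ansel is at the top.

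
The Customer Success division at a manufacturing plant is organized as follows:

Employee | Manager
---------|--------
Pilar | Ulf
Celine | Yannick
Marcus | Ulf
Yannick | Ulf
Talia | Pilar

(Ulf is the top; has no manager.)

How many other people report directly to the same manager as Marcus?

Marcus reports to Ulf. Ulf's other direct reports are Pilar, Yannick — 2 peers.

2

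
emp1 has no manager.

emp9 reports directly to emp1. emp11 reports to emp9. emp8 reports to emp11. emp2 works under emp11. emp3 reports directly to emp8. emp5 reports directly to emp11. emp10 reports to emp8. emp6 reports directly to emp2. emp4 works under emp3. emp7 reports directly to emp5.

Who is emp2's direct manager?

emp2 reports directly to emp11.

emp11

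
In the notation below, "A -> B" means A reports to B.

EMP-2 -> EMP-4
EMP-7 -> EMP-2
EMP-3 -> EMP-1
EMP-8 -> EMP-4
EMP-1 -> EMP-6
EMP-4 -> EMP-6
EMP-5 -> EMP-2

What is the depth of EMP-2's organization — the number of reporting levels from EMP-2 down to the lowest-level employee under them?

The longest chain under EMP-2 runs EMP-2 → EMP-5, which is 1 level below EMP-2.

1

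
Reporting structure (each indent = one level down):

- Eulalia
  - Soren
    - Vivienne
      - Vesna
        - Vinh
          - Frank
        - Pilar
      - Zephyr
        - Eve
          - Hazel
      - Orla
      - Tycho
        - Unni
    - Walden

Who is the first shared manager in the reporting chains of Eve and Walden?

Eve's chain of managers is Zephyr, Vivienne, Soren, Eulalia. Walden's chain of managers is Soren, Eulalia. The first manager that appears in both chains is Soren.

Soren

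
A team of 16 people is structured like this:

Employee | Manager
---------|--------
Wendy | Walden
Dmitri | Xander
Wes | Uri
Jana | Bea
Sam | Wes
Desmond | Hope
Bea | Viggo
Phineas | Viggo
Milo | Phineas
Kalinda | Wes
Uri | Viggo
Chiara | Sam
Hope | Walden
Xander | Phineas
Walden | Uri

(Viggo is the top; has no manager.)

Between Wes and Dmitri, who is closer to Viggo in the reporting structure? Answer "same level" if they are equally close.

Wes

Wes is 2 levels below Viggo; Dmitri is 3. Wes is higher.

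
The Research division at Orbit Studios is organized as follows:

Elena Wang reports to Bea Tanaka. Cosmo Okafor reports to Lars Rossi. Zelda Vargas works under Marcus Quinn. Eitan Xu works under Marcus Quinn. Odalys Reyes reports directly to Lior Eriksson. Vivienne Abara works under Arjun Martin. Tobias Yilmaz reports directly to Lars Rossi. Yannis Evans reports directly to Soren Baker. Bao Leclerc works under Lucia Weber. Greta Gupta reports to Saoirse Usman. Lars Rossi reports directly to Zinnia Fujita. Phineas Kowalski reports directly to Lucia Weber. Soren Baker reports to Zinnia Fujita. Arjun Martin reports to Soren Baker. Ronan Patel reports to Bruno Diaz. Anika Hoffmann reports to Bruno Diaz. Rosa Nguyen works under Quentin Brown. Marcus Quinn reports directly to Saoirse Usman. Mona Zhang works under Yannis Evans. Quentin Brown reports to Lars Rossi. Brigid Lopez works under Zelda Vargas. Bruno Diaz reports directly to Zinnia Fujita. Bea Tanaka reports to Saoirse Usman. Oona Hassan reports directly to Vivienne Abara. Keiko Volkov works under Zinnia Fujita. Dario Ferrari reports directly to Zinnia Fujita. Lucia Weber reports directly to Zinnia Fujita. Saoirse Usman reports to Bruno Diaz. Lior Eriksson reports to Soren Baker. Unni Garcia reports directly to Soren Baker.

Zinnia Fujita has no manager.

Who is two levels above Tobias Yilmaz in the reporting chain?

Zinnia Fujita

Tobias Yilmaz reports to Lars Rossi, and Lars Rossi reports to Zinnia Fujita. So Tobias Yilmaz's skip-level manager is Zinnia Fujita.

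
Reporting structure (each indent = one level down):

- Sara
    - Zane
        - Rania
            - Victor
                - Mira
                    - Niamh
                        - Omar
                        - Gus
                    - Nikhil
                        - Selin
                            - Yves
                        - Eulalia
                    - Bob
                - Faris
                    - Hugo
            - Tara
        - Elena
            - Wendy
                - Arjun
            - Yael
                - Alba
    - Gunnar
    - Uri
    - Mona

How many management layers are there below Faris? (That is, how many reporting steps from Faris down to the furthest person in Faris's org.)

1

The longest chain under Faris runs Faris → Hugo, which is 1 level below Faris.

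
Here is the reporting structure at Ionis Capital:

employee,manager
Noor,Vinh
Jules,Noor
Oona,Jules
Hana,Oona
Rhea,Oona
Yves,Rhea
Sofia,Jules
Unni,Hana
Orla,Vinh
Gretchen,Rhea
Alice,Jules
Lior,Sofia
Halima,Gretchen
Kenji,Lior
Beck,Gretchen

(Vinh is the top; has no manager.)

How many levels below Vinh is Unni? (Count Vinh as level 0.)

5

Chain from Unni up to Vinh: Unni → Hana → Oona → Jules → Noor → Vinh. That is 5 steps up, so Unni is 5 levels below Vinh.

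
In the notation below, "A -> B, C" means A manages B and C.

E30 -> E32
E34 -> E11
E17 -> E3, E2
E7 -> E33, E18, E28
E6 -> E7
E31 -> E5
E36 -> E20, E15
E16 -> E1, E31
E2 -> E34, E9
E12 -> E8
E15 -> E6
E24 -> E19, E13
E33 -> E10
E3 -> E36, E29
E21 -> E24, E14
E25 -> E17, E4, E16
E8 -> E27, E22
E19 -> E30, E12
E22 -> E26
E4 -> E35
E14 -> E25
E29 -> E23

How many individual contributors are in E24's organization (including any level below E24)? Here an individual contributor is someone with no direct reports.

4

The people in E24's organization with no one reporting to them are E13, E26, E27, E32. That is 4.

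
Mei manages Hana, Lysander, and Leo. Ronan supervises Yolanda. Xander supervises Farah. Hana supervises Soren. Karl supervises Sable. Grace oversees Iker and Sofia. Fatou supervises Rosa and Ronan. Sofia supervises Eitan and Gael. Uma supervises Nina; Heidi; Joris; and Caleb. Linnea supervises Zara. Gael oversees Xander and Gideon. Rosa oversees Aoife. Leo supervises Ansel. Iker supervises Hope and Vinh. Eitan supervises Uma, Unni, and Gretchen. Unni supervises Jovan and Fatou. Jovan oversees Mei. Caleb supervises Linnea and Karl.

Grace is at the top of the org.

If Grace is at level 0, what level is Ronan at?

Chain from Ronan up to Grace: Ronan → Fatou → Unni → Eitan → Sofia → Grace. That is 5 steps up, so Ronan is 5 levels below Grace.

5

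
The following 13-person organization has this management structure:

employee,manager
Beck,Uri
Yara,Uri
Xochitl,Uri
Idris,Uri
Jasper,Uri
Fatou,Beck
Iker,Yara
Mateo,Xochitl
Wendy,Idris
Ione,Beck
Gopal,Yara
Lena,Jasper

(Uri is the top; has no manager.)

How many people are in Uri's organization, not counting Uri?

Uri directly manages Beck, Yara, Xochitl, Idris, Jasper. Under Beck: Ione, Fatou (2). Under Yara: Gopal, Iker (2). Under Xochitl: Mateo (1). Under Idris: Wendy (1). Under Jasper: Lena (1). So Uri's organization is 5 direct reports plus everyone under them: 3 + 3 + 2 + 2 + 2 = 12.

12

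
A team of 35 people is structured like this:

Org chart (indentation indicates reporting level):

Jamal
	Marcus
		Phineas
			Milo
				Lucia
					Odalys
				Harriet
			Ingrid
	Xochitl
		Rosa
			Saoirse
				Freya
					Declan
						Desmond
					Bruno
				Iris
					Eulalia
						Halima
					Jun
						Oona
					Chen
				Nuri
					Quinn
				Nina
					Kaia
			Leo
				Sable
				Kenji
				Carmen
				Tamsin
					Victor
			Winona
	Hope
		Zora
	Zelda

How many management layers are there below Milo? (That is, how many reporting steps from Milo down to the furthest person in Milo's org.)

2

The longest chain under Milo runs Milo → Lucia → Odalys, which is 2 levels below Milo.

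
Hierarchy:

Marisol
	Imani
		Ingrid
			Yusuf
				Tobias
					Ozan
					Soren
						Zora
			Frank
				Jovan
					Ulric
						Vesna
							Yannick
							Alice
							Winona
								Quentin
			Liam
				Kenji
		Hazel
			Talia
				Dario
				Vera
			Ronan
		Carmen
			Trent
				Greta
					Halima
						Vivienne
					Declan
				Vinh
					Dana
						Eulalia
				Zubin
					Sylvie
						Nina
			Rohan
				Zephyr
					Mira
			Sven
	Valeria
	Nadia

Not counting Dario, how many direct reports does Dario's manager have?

Dario reports to Talia. Talia's other direct reports are Vera — 1 peer.

1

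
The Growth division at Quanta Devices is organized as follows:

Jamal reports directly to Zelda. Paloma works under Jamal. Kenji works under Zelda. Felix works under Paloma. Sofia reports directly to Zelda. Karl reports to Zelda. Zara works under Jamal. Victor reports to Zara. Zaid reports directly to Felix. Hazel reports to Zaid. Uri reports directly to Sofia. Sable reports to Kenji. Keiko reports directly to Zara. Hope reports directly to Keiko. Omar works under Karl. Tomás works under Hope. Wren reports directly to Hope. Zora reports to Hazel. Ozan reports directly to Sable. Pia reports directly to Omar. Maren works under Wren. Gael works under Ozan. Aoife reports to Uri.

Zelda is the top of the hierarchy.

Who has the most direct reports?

Zelda

Direct-report counts: Zelda has 4; Karl has 1; Omar has 1; Sofia has 1; Uri has 1; Kenji has 1; Sable has 1; Ozan has 1; Jamal has 2; Zara has 2; Keiko has 1; Hope has 2; Wren has 1; Paloma has 1; Felix has 1; Zaid has 1; Hazel has 1. The largest is 4, held by Zelda.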